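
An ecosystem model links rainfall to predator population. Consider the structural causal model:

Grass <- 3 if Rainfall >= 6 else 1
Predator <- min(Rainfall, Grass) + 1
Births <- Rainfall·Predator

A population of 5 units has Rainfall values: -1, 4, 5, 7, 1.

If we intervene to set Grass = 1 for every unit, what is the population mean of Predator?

Under do(Grass=1), Grass's equation is replaced by Grass=1 for every unit. Per-unit Predator: 0, 2, 2, 2, 2. Mean = 1.6.

1.6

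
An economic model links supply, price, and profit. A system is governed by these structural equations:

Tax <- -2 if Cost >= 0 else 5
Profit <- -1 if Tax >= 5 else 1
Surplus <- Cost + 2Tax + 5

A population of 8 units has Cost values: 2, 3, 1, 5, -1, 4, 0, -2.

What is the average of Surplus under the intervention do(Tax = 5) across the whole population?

16.5

do(Tax=5) breaks Tax's dependence on Cost. With Tax=5 fixed, Surplus across the units is 17, 18, 16, 20, 14, 19, 15, 13, mean 16.5.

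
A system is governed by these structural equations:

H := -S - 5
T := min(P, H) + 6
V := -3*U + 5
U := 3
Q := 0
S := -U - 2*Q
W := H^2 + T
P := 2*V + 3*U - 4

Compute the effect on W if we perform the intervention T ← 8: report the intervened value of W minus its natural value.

do(T=8) replaces the equation T := min(P, H) + 6 with the constant T = 8.
S = -U - 2*Q  [with U=3, Q=0]  = -3
H = -S - 5  [with S=-3]  = -2
W = H^2 + T  [with H=-2, T=8]  = 12
Without intervention: S = -U - 2*Q  [with U=3, Q=0]  = -3; H = -S - 5  [with S=-3]  = -2; V = -3*U + 5  [with U=3]  = -4; P = 2*V + 3*U - 4  [with V=-4, U=3]  = -3; T = min(P, H) + 6  [with P=-3, H=-2]  = 3; W = H^2 + T  [with H=-2, T=3]  = 7.
Change = 12 − 7 = 5.

5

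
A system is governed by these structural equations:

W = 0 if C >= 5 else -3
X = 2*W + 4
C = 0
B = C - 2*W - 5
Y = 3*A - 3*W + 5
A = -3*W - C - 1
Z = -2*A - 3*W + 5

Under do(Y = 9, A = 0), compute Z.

14

The joint intervention fixes Y = 9, A = 0, removing each variable's own equation.
W = 0 if C >= 5 else -3  [with C=0]  = -3
Z = -2*A - 3*W + 5  [with A=0, W=-3]  = 14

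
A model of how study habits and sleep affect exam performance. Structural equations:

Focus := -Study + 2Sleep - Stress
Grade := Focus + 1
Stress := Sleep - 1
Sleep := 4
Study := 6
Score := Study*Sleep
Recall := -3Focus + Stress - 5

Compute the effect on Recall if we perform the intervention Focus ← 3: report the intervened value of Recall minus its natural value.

Under do(Focus=3), the mechanism Focus := -Study + 2Sleep - Stress is discarded; Focus is fixed at 3.
Stress = Sleep - 1  [with Sleep=4]  = 3
Recall = -3Focus + Stress - 5  [with Focus=3, Stress=3]  = -11
Without intervention: Stress = Sleep - 1  [with Sleep=4]  = 3; Focus = -Study + 2Sleep - Stress  [with Study=6, Sleep=4, Stress=3]  = -1; Recall = -3Focus + Stress - 5  [with Focus=-1, Stress=3]  = 1.
Change = -11 − 1 = -12.

-12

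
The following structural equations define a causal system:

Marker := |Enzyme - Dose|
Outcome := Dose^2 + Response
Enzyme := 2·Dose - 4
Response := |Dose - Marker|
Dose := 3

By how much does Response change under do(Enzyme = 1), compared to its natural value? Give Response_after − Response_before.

-1

Under do(Enzyme=1), the mechanism Enzyme := 2·Dose - 4 is discarded; Enzyme is fixed at 1.
Marker = |Enzyme - Dose|  [with Enzyme=1, Dose=3]  = 2
Response = |Dose - Marker|  [with Dose=3, Marker=2]  = 1
Without intervention: Enzyme = 2·Dose - 4  [with Dose=3]  = 2; Marker = |Enzyme - Dose|  [with Enzyme=2, Dose=3]  = 1; Response = |Dose - Marker|  [with Dose=3, Marker=1]  = 2.
Change = 1 − 2 = -1.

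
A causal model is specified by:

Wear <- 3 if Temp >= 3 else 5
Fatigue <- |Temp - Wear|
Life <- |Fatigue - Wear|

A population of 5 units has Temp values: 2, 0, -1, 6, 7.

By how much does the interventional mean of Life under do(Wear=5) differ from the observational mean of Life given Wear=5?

The intervention sets Wear=5 in all 5 units regardless of Temp. Recomputing Life per unit gives 2, 0, 1, 4, 3; average 2.
Conditioning on Wear=5 selects the 3 unit(s) with Temp ∈ {2, 0, -1}. Their Life values: 2, 0, 1. Mean = 1.
Difference = 2 − 1 = 1.

1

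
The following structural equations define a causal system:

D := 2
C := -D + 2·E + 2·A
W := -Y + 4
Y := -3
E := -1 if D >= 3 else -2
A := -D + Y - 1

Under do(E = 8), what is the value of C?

2

Under do(E=8), the mechanism E := -1 if D >= 3 else -2 is discarded; E is fixed at 8.
A = -D + Y - 1  [with D=2, Y=-3]  = -6
C = -D + 2·E + 2·A  [with D=2, E=8, A=-6]  = 2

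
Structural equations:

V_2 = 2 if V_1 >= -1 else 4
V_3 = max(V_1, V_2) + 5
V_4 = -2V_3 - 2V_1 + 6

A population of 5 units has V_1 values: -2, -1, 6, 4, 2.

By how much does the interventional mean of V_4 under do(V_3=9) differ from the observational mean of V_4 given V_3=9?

-1.6

do(V_3=9) breaks V_3's dependence on V_1. With V_3=9 fixed, V_4 across the units is -8, -10, -24, -20, -16, mean -15.6.
Observing V_3=9 restricts to units where V_3's equation naturally yields 9: V_1 ∈ {-2, 4}. In that subpopulation V_4 = -8, -20, mean -14.
Difference = -15.6 − (-14) = -1.6.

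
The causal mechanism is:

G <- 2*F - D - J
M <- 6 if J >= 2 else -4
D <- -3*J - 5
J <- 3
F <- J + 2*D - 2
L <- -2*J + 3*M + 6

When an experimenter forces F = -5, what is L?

do(F=-5) replaces the equation F <- J + 2*D - 2 with the constant F = -5.
L is not downstream of the intervention, so its value is determined by the original equations.
M = 6 if J >= 2 else -4  [with J=3]  = 6
L = -2*J + 3*M + 6  [with J=3, M=6]  = 18

18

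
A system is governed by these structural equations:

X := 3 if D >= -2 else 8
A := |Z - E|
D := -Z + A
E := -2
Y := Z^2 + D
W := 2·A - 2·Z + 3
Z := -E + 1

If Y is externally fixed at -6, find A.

do(Y=-6) replaces the equation Y := Z^2 + D with the constant Y = -6.
A is not downstream of the intervention, so its value is determined by the original equations.
Z = -E + 1  [with E=-2]  = 3
A = |Z - E|  [with Z=3, E=-2]  = 5

5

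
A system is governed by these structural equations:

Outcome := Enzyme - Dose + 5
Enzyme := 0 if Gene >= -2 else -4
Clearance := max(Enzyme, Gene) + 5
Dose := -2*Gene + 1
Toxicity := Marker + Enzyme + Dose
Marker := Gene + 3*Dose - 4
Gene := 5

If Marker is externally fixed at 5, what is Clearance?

Under do(Marker=5), the mechanism Marker := Gene + 3*Dose - 4 is discarded; Marker is fixed at 5.
Since Clearance is not a descendant of the intervened variable, it is unaffected.
Enzyme = 0 if Gene >= -2 else -4  [with Gene=5]  = 0
Clearance = max(Enzyme, Gene) + 5  [with Enzyme=0, Gene=5]  = 10

10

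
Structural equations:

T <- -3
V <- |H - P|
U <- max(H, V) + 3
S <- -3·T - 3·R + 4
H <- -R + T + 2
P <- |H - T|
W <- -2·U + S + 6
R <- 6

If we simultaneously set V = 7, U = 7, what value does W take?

-13

The joint intervention fixes V = 7, U = 7, removing each variable's own equation.
S = -3·T - 3·R + 4  [with T=-3, R=6]  = -5
W = -2·U + S + 6  [with U=7, S=-5]  = -13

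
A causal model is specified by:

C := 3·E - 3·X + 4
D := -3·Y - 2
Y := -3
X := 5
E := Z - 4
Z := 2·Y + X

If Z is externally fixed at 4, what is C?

-11

Under do(Z=4), the mechanism Z := 2·Y + X is discarded; Z is fixed at 4.
E = Z - 4  [with Z=4]  = 0
C = 3·E - 3·X + 4  [with E=0, X=5]  = -11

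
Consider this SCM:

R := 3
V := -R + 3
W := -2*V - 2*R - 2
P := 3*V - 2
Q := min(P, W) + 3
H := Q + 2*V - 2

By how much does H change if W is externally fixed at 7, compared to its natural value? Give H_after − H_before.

The intervention breaks the incoming arrows to W: W := -2*V - 2*R - 2 no longer applies, and W = 7.
V = -R + 3  [with R=3]  = 0
P = 3*V - 2  [with V=0]  = -2
Q = min(P, W) + 3  [with P=-2, W=7]  = 1
H = Q + 2*V - 2  [with Q=1, V=0]  = -1
Without intervention: V = -R + 3  [with R=3]  = 0; W = -2*V - 2*R - 2  [with V=0, R=3]  = -8; P = 3*V - 2  [with V=0]  = -2; Q = min(P, W) + 3  [with P=-2, W=-8]  = -5; H = Q + 2*V - 2  [with Q=-5, V=0]  = -7.
Change = -1 − (-7) = 6.

6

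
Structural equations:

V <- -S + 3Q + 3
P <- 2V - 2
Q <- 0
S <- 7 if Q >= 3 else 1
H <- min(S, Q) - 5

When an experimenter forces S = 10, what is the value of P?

do(S=10) replaces the equation S <- 7 if Q >= 3 else 1 with the constant S = 10.
V = -S + 3Q + 3  [with S=10, Q=0]  = -7
P = 2V - 2  [with V=-7]  = -16

-16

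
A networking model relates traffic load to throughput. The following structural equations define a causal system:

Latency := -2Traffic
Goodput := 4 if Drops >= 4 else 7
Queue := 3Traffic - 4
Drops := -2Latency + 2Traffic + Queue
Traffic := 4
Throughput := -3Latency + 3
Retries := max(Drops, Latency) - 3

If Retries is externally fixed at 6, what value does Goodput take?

4

Under do(Retries=6), the mechanism Retries := max(Drops, Latency) - 3 is discarded; Retries is fixed at 6.
Since Goodput is not a descendant of the intervened variable, it is unaffected.
Latency = -2Traffic  [with Traffic=4]  = -8
Queue = 3Traffic - 4  [with Traffic=4]  = 8
Drops = -2Latency + 2Traffic + Queue  [with Latency=-8, Traffic=4, Queue=8]  = 32
Goodput = 4 if Drops >= 4 else 7  [with Drops=32]  = 4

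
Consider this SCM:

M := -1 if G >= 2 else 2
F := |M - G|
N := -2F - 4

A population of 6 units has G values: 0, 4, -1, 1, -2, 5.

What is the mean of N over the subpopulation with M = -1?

Conditioning on M=-1 selects the 2 unit(s) with G ∈ {4, 5}. Their N values: -14, -16. Mean = -15.

-15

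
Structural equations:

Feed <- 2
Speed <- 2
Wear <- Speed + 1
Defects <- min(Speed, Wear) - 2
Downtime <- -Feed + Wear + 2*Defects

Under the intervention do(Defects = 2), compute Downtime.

5

Intervening sets Defects = 2 and removes its equation (Defects <- min(Speed, Wear) - 2).
Wear = Speed + 1  [with Speed=2]  = 3
Downtime = -Feed + Wear + 2*Defects  [with Feed=2, Wear=3, Defects=2]  = 5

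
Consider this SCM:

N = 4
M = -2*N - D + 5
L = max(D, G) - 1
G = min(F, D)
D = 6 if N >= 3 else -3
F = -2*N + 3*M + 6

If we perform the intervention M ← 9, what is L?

5

The intervention breaks the incoming arrows to M: M = -2*N - D + 5 no longer applies, and M = 9.
D = 6 if N >= 3 else -3  [with N=4]  = 6
F = -2*N + 3*M + 6  [with N=4, M=9]  = 25
G = min(F, D)  [with F=25, D=6]  = 6
L = max(D, G) - 1  [with D=6, G=6]  = 5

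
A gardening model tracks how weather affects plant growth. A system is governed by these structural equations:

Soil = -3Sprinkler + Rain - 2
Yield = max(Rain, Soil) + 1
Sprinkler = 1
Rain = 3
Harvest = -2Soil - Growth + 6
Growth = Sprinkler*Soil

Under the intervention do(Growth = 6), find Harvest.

4

Under do(Growth=6), the mechanism Growth = Sprinkler*Soil is discarded; Growth is fixed at 6.
Soil = -3Sprinkler + Rain - 2  [with Sprinkler=1, Rain=3]  = -2
Harvest = -2Soil - Growth + 6  [with Soil=-2, Growth=6]  = 4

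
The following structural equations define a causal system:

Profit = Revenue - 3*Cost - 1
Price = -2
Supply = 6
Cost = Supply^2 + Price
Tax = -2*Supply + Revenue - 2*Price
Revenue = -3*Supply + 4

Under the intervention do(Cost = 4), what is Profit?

-27

The intervention breaks the incoming arrows to Cost: Cost = Supply^2 + Price no longer applies, and Cost = 4.
Revenue = -3*Supply + 4  [with Supply=6]  = -14
Profit = Revenue - 3*Cost - 1  [with Revenue=-14, Cost=4]  = -27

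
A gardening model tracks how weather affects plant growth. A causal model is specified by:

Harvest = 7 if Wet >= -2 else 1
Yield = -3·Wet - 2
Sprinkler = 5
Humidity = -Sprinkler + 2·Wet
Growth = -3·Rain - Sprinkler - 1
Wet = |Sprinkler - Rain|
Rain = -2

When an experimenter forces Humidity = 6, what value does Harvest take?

Under do(Humidity=6), the mechanism Humidity = -Sprinkler + 2·Wet is discarded; Humidity is fixed at 6.
Since Harvest is not a descendant of the intervened variable, it is unaffected.
Wet = |Sprinkler - Rain|  [with Sprinkler=5, Rain=-2]  = 7
Harvest = 7 if Wet >= -2 else 1  [with Wet=7]  = 7

7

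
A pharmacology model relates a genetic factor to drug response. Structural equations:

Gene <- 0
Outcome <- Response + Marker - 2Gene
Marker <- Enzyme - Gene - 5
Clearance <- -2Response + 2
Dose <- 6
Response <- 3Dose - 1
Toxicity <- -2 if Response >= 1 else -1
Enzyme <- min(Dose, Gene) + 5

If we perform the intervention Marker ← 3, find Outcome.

20

do(Marker=3) replaces the equation Marker <- Enzyme - Gene - 5 with the constant Marker = 3.
Response = 3Dose - 1  [with Dose=6]  = 17
Outcome = Response + Marker - 2Gene  [with Response=17, Marker=3, Gene=0]  = 20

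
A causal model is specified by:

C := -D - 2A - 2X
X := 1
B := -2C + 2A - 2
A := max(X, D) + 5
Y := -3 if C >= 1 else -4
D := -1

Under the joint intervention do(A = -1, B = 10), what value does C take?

1

The joint intervention fixes A = -1, B = 10, removing each variable's own equation.
C = -D - 2A - 2X  [with D=-1, A=-1, X=1]  = 1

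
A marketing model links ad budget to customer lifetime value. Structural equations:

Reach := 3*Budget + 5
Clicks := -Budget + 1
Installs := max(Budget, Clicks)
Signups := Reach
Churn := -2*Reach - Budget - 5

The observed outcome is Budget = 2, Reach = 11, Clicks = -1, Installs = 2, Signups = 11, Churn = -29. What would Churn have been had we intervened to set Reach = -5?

3

Under do(Reach=-5), the mechanism Reach := 3*Budget + 5 is discarded; Reach is fixed at -5.
Churn = -2*Reach - Budget - 5  [with Reach=-5, Budget=2]  = 3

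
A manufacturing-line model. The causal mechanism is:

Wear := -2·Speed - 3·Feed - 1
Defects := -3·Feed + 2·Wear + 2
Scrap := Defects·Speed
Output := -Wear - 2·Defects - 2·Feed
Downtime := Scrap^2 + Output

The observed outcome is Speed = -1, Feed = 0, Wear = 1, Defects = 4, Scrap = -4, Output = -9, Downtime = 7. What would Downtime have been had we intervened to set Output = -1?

Intervening sets Output = -1 and removes its equation (Output := -Wear - 2·Defects - 2·Feed).
Wear = -2·Speed - 3·Feed - 1  [with Speed=-1, Feed=0]  = 1
Defects = -3·Feed + 2·Wear + 2  [with Feed=0, Wear=1]  = 4
Scrap = Defects·Speed  [with Defects=4, Speed=-1]  = -4
Downtime = Scrap^2 + Output  [with Scrap=-4, Output=-1]  = 15

15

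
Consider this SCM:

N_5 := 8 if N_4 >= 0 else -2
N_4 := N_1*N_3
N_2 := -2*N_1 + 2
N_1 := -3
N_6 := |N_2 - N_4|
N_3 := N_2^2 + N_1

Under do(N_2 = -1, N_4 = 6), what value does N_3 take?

-2

The joint intervention fixes N_2 = -1, N_4 = 6, removing each variable's own equation.
N_3 = N_2^2 + N_1  [with N_2=-1, N_1=-3]  = -2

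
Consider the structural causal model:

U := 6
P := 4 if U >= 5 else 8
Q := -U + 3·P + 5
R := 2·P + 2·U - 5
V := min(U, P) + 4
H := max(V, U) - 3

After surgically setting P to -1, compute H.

3

Under do(P=-1), the mechanism P := 4 if U >= 5 else 8 is discarded; P is fixed at -1.
V = min(U, P) + 4  [with U=6, P=-1]  = 3
H = max(V, U) - 3  [with V=3, U=6]  = 3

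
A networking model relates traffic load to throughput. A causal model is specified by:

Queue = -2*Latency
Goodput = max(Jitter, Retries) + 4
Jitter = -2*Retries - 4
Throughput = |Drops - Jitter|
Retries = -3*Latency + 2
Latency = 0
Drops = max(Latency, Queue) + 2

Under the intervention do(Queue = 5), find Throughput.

15

Under do(Queue=5), the mechanism Queue = -2*Latency is discarded; Queue is fixed at 5.
Drops = max(Latency, Queue) + 2  [with Latency=0, Queue=5]  = 7
Retries = -3*Latency + 2  [with Latency=0]  = 2
Jitter = -2*Retries - 4  [with Retries=2]  = -8
Throughput = |Drops - Jitter|  [with Drops=7, Jitter=-8]  = 15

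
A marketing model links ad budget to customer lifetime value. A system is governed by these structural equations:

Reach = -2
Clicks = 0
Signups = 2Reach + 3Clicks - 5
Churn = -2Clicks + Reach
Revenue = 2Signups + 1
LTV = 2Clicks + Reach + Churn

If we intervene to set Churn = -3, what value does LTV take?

-5

Under do(Churn=-3), the mechanism Churn = -2Clicks + Reach is discarded; Churn is fixed at -3.
LTV = 2Clicks + Reach + Churn  [with Clicks=0, Reach=-2, Churn=-3]  = -5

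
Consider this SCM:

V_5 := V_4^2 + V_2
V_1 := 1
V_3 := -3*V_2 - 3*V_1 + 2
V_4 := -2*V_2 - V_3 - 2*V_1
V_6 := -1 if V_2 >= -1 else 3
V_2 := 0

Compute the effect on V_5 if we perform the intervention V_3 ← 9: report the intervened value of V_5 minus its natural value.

120

do(V_3=9) replaces the equation V_3 := -3*V_2 - 3*V_1 + 2 with the constant V_3 = 9.
V_4 = -2*V_2 - V_3 - 2*V_1  [with V_2=0, V_3=9, V_1=1]  = -11
V_5 = V_4^2 + V_2  [with V_4=-11, V_2=0]  = 121
Without intervention: V_3 = -3*V_2 - 3*V_1 + 2  [with V_2=0, V_1=1]  = -1; V_4 = -2*V_2 - V_3 - 2*V_1  [with V_2=0, V_3=-1, V_1=1]  = -1; V_5 = V_4^2 + V_2  [with V_4=-1, V_2=0]  = 1.
Change = 121 − 1 = 120.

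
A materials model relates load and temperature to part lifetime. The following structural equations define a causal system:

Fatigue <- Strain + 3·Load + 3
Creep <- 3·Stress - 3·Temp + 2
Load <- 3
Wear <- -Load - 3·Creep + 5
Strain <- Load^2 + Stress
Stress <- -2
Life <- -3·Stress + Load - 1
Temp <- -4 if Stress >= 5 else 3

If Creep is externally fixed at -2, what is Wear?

The intervention breaks the incoming arrows to Creep: Creep <- 3·Stress - 3·Temp + 2 no longer applies, and Creep = -2.
Wear = -Load - 3·Creep + 5  [with Load=3, Creep=-2]  = 8

8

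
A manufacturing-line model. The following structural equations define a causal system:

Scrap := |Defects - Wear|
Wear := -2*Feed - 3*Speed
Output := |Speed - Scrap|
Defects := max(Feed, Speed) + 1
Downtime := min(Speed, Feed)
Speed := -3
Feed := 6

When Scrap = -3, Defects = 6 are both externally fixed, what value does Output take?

Setting Scrap = -3, Defects = 6 by intervention discards those variables' equations.
Output = |Speed - Scrap|  [with Speed=-3, Scrap=-3]  = 0

0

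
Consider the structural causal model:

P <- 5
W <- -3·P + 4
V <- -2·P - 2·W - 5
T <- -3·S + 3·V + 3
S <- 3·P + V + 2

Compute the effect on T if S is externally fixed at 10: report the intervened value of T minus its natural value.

42

Intervening sets S = 10 and removes its equation (S <- 3·P + V + 2).
W = -3·P + 4  [with P=5]  = -11
V = -2·P - 2·W - 5  [with P=5, W=-11]  = 7
T = -3·S + 3·V + 3  [with S=10, V=7]  = -6
Without intervention: W = -3·P + 4  [with P=5]  = -11; V = -2·P - 2·W - 5  [with P=5, W=-11]  = 7; S = 3·P + V + 2  [with P=5, V=7]  = 24; T = -3·S + 3·V + 3  [with S=24, V=7]  = -48.
Change = -6 − (-48) = 42.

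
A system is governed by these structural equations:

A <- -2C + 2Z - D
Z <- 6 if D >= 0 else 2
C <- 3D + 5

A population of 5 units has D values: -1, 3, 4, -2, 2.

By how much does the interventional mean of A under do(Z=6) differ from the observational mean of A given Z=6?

12.6

Every unit gets Z=6 under the intervention. A values become 9, -19, -26, 16, -12; E[A|do(Z=6)] = -6.4.
E[A|Z=6] averages over only the 3 units with Z=6 (D = 3, 4, 2): A = -19, -26, -12, mean -19.
Difference = -6.4 − (-19) = 12.6.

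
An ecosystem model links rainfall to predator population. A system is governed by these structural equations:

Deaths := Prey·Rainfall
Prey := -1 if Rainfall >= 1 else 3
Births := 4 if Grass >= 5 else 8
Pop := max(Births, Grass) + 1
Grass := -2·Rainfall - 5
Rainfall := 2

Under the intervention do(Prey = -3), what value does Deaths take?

-6

do(Prey=-3) replaces the equation Prey := -1 if Rainfall >= 1 else 3 with the constant Prey = -3.
Deaths = Prey·Rainfall  [with Prey=-3, Rainfall=2]  = -6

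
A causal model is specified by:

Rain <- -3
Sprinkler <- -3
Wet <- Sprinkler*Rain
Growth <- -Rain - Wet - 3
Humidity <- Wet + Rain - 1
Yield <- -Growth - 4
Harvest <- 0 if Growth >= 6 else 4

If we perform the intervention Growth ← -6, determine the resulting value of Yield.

Under do(Growth=-6), the mechanism Growth <- -Rain - Wet - 3 is discarded; Growth is fixed at -6.
Yield = -Growth - 4  [with Growth=-6]  = 2

2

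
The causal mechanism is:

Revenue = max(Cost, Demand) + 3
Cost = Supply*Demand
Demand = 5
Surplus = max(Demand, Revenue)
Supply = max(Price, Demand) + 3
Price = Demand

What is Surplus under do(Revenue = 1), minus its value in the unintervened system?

The intervention breaks the incoming arrows to Revenue: Revenue = max(Cost, Demand) + 3 no longer applies, and Revenue = 1.
Surplus = max(Demand, Revenue)  [with Demand=5, Revenue=1]  = 5
Without intervention: Price = Demand  [with Demand=5]  = 5; Supply = max(Price, Demand) + 3  [with Price=5, Demand=5]  = 8; Cost = Supply*Demand  [with Supply=8, Demand=5]  = 40; Revenue = max(Cost, Demand) + 3  [with Cost=40, Demand=5]  = 43; Surplus = max(Demand, Revenue)  [with Demand=5, Revenue=43]  = 43.
Change = 5 − 43 = -38.

-38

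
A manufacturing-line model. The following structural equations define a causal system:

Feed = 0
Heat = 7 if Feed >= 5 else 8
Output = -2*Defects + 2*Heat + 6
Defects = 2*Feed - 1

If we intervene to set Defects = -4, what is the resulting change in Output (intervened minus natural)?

The intervention breaks the incoming arrows to Defects: Defects = 2*Feed - 1 no longer applies, and Defects = -4.
Heat = 7 if Feed >= 5 else 8  [with Feed=0]  = 8
Output = -2*Defects + 2*Heat + 6  [with Defects=-4, Heat=8]  = 30
Without intervention: Heat = 7 if Feed >= 5 else 8  [with Feed=0]  = 8; Defects = 2*Feed - 1  [with Feed=0]  = -1; Output = -2*Defects + 2*Heat + 6  [with Defects=-1, Heat=8]  = 24.
Change = 30 − 24 = 6.

6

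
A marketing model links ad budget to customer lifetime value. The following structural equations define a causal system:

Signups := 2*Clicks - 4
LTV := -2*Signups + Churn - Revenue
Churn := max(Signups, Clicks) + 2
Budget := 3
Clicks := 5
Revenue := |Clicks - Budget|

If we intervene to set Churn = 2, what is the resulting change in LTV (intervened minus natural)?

Under do(Churn=2), the mechanism Churn := max(Signups, Clicks) + 2 is discarded; Churn is fixed at 2.
Signups = 2*Clicks - 4  [with Clicks=5]  = 6
Revenue = |Clicks - Budget|  [with Clicks=5, Budget=3]  = 2
LTV = -2*Signups + Churn - Revenue  [with Signups=6, Churn=2, Revenue=2]  = -12
Without intervention: Signups = 2*Clicks - 4  [with Clicks=5]  = 6; Churn = max(Signups, Clicks) + 2  [with Signups=6, Clicks=5]  = 8; Revenue = |Clicks - Budget|  [with Clicks=5, Budget=3]  = 2; LTV = -2*Signups + Churn - Revenue  [with Signups=6, Churn=8, Revenue=2]  = -6.
Change = -12 − (-6) = -6.

-6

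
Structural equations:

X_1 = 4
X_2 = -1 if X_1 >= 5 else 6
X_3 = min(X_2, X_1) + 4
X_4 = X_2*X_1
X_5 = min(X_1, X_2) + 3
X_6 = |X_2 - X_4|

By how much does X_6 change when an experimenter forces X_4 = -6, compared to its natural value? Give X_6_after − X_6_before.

Under do(X_4=-6), the mechanism X_4 = X_2*X_1 is discarded; X_4 is fixed at -6.
X_2 = -1 if X_1 >= 5 else 6  [with X_1=4]  = 6
X_6 = |X_2 - X_4|  [with X_2=6, X_4=-6]  = 12
Without intervention: X_2 = -1 if X_1 >= 5 else 6  [with X_1=4]  = 6; X_4 = X_2*X_1  [with X_2=6, X_1=4]  = 24; X_6 = |X_2 - X_4|  [with X_2=6, X_4=24]  = 18.
Change = 12 − 18 = -6.

-6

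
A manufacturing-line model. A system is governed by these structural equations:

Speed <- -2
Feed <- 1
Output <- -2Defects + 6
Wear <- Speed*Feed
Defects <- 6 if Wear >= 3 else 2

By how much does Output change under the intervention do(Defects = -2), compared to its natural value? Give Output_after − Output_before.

8

Intervening sets Defects = -2 and removes its equation (Defects <- 6 if Wear >= 3 else 2).
Output = -2Defects + 6  [with Defects=-2]  = 10
Without intervention: Wear = Speed*Feed  [with Speed=-2, Feed=1]  = -2; Defects = 6 if Wear >= 3 else 2  [with Wear=-2]  = 2; Output = -2Defects + 6  [with Defects=2]  = 2.
Change = 10 − 2 = 8.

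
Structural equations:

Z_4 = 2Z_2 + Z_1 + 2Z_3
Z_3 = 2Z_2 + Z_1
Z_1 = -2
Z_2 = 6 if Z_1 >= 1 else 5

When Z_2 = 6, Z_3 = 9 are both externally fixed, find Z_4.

Setting Z_2 = 6, Z_3 = 9 by intervention discards those variables' equations.
Z_4 = 2Z_2 + Z_1 + 2Z_3  [with Z_2=6, Z_1=-2, Z_3=9]  = 28

28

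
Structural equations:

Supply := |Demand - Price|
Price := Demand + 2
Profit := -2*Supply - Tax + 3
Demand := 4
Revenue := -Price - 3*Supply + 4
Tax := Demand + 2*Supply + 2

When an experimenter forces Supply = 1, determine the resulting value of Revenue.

-5

The intervention breaks the incoming arrows to Supply: Supply := |Demand - Price| no longer applies, and Supply = 1.
Price = Demand + 2  [with Demand=4]  = 6
Revenue = -Price - 3*Supply + 4  [with Price=6, Supply=1]  = -5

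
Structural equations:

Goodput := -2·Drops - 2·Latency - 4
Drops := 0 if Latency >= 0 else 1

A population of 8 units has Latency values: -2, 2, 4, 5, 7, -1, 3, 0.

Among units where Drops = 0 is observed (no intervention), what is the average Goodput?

Conditioning on Drops=0 selects the 6 unit(s) with Latency ∈ {2, 4, 5, 7, 3, 0}. Their Goodput values: -8, -12, -14, -18, -10, -4. Mean = -11.

-11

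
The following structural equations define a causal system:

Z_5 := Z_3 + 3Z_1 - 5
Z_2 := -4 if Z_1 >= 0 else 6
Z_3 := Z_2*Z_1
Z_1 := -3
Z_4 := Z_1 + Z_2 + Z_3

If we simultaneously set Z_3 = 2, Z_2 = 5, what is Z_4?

4

The joint intervention fixes Z_3 = 2, Z_2 = 5, removing each variable's own equation.
Z_4 = Z_1 + Z_2 + Z_3  [with Z_1=-3, Z_2=5, Z_3=2]  = 4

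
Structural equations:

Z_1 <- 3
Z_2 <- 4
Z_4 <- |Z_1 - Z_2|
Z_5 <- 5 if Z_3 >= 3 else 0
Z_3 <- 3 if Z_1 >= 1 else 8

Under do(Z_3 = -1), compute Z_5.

do(Z_3=-1) replaces the equation Z_3 <- 3 if Z_1 >= 1 else 8 with the constant Z_3 = -1.
Z_5 = 5 if Z_3 >= 3 else 0  [with Z_3=-1]  = 0

0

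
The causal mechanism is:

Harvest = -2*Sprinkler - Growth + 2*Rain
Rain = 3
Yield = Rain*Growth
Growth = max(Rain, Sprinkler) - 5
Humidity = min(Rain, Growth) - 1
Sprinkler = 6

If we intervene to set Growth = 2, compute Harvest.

-8

The intervention breaks the incoming arrows to Growth: Growth = max(Rain, Sprinkler) - 5 no longer applies, and Growth = 2.
Harvest = -2*Sprinkler - Growth + 2*Rain  [with Sprinkler=6, Growth=2, Rain=3]  = -8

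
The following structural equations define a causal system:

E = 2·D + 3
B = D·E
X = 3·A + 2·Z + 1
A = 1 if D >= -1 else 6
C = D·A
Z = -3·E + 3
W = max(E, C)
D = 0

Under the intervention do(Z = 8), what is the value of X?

Under do(Z=8), the mechanism Z = -3·E + 3 is discarded; Z is fixed at 8.
A = 1 if D >= -1 else 6  [with D=0]  = 1
X = 3·A + 2·Z + 1  [with A=1, Z=8]  = 20

20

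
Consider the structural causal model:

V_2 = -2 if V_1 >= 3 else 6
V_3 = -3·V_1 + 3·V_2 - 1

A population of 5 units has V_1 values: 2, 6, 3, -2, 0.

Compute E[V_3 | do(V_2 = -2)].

-12.4

Every unit gets V_2=-2 under the intervention. V_3 values become -13, -25, -16, -1, -7; E[V_3|do(V_2=-2)] = -12.4.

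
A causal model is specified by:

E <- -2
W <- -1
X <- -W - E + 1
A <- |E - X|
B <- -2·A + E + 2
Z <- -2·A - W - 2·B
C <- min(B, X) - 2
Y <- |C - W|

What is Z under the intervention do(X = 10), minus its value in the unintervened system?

12

The intervention breaks the incoming arrows to X: X <- -W - E + 1 no longer applies, and X = 10.
A = |E - X|  [with E=-2, X=10]  = 12
B = -2·A + E + 2  [with A=12, E=-2]  = -24
Z = -2·A - W - 2·B  [with A=12, W=-1, B=-24]  = 25
Without intervention: X = -W - E + 1  [with W=-1, E=-2]  = 4; A = |E - X|  [with E=-2, X=4]  = 6; B = -2·A + E + 2  [with A=6, E=-2]  = -12; Z = -2·A - W - 2·B  [with A=6, W=-1, B=-12]  = 13.
Change = 25 − 13 = 12.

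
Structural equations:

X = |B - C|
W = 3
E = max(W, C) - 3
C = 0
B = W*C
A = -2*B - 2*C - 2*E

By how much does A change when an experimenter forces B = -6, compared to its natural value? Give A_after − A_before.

12

Intervening sets B = -6 and removes its equation (B = W*C).
E = max(W, C) - 3  [with W=3, C=0]  = 0
A = -2*B - 2*C - 2*E  [with B=-6, C=0, E=0]  = 12
Without intervention: E = max(W, C) - 3  [with W=3, C=0]  = 0; B = W*C  [with W=3, C=0]  = 0; A = -2*B - 2*C - 2*E  [with B=0, C=0, E=0]  = 0.
Change = 12 − 0 = 12.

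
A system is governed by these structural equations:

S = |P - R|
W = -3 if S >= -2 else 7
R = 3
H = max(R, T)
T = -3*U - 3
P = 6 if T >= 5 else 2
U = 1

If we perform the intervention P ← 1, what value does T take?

-6

do(P=1) replaces the equation P = 6 if T >= 5 else 2 with the constant P = 1.
T is not downstream of the intervention, so its value is determined by the original equations.
T = -3*U - 3  [with U=1]  = -6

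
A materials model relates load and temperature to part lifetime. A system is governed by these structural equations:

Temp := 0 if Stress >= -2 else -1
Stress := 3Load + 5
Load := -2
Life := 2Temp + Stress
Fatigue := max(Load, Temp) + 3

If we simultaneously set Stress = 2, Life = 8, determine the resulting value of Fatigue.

3

The joint intervention fixes Stress = 2, Life = 8, removing each variable's own equation.
Temp = 0 if Stress >= -2 else -1  [with Stress=2]  = 0
Fatigue = max(Load, Temp) + 3  [with Load=-2, Temp=0]  = 3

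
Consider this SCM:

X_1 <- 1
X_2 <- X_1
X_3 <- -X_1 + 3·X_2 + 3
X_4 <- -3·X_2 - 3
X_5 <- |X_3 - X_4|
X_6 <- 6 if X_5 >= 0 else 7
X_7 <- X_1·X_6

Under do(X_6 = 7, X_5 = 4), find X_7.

Setting X_6 = 7, X_5 = 4 by intervention discards those variables' equations.
X_7 = X_1·X_6  [with X_1=1, X_6=7]  = 7

7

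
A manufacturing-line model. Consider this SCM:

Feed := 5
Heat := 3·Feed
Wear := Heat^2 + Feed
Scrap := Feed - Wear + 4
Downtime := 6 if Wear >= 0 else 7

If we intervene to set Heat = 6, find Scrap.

-32

Under do(Heat=6), the mechanism Heat := 3·Feed is discarded; Heat is fixed at 6.
Wear = Heat^2 + Feed  [with Heat=6, Feed=5]  = 41
Scrap = Feed - Wear + 4  [with Feed=5, Wear=41]  = -32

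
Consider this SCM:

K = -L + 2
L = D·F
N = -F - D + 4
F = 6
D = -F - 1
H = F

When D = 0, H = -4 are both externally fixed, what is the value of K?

2

Setting D = 0, H = -4 by intervention discards those variables' equations.
L = D·F  [with D=0, F=6]  = 0
K = -L + 2  [with L=0]  = 2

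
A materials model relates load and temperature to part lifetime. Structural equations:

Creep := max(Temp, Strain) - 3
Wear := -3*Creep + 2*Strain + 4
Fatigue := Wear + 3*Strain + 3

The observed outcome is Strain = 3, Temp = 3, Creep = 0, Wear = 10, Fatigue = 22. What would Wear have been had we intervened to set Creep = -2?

The intervention breaks the incoming arrows to Creep: Creep := max(Temp, Strain) - 3 no longer applies, and Creep = -2.
Wear = -3*Creep + 2*Strain + 4  [with Creep=-2, Strain=3]  = 16

16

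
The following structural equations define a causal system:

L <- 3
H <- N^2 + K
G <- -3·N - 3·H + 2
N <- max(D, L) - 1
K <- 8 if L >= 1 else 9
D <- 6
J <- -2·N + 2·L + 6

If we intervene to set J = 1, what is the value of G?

-112

Under do(J=1), the mechanism J <- -2·N + 2·L + 6 is discarded; J is fixed at 1.
Since G is not a descendant of the intervened variable, it is unaffected.
N = max(D, L) - 1  [with D=6, L=3]  = 5
K = 8 if L >= 1 else 9  [with L=3]  = 8
H = N^2 + K  [with N=5, K=8]  = 33
G = -3·N - 3·H + 2  [with N=5, H=33]  = -112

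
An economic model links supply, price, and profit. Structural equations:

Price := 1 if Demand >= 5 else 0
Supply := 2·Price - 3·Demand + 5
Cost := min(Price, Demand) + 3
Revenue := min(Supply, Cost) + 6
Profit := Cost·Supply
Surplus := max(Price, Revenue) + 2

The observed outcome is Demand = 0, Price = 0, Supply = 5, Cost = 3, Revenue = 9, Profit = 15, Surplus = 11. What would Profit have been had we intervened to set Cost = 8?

Under do(Cost=8), the mechanism Cost := min(Price, Demand) + 3 is discarded; Cost is fixed at 8.
Price = 1 if Demand >= 5 else 0  [with Demand=0]  = 0
Supply = 2·Price - 3·Demand + 5  [with Price=0, Demand=0]  = 5
Profit = Cost·Supply  [with Cost=8, Supply=5]  = 40

40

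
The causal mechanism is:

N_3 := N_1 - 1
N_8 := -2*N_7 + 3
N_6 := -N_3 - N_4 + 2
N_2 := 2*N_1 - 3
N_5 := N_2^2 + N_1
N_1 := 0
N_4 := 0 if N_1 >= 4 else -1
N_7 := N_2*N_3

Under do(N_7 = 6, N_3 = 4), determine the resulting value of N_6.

Setting N_7 = 6, N_3 = 4 by intervention discards those variables' equations.
N_4 = 0 if N_1 >= 4 else -1  [with N_1=0]  = -1
N_6 = -N_3 - N_4 + 2  [with N_3=4, N_4=-1]  = -1

-1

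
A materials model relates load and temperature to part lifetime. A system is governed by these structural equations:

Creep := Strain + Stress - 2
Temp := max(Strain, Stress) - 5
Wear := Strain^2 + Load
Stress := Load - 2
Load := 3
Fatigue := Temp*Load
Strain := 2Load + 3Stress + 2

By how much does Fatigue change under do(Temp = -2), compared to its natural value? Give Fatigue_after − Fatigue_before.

The intervention breaks the incoming arrows to Temp: Temp := max(Strain, Stress) - 5 no longer applies, and Temp = -2.
Fatigue = Temp*Load  [with Temp=-2, Load=3]  = -6
Without intervention: Stress = Load - 2  [with Load=3]  = 1; Strain = 2Load + 3Stress + 2  [with Load=3, Stress=1]  = 11; Temp = max(Strain, Stress) - 5  [with Strain=11, Stress=1]  = 6; Fatigue = Temp*Load  [with Temp=6, Load=3]  = 18.
Change = -6 − 18 = -24.

-24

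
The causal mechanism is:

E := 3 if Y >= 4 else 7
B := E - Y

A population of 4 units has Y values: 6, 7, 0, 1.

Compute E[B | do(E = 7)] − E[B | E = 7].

-3

Under do(E=7), E's equation is replaced by E=7 for every unit. Per-unit B: 1, 0, 7, 6. Mean = 3.5.
E[B|E=7] averages over only the 2 units with E=7 (Y = 0, 1): B = 7, 6, mean 6.5.
Difference = 3.5 − 6.5 = -3.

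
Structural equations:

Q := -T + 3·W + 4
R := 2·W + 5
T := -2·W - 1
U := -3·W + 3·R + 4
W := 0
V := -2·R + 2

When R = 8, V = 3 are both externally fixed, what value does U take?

28

The joint intervention fixes R = 8, V = 3, removing each variable's own equation.
U = -3·W + 3·R + 4  [with W=0, R=8]  = 28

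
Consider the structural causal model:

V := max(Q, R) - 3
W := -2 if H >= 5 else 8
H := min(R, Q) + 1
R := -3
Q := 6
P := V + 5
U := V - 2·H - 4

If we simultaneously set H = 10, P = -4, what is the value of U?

Under do(H = 10, P = -4), each intervened variable's structural equation is replaced by its fixed value.
V = max(Q, R) - 3  [with Q=6, R=-3]  = 3
U = V - 2·H - 4  [with V=3, H=10]  = -21

-21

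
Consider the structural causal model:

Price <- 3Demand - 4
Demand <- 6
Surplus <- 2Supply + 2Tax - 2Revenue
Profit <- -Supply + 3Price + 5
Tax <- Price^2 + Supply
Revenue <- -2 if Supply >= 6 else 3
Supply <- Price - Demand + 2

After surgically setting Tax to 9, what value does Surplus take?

42

Under do(Tax=9), the mechanism Tax <- Price^2 + Supply is discarded; Tax is fixed at 9.
Price = 3Demand - 4  [with Demand=6]  = 14
Supply = Price - Demand + 2  [with Price=14, Demand=6]  = 10
Revenue = -2 if Supply >= 6 else 3  [with Supply=10]  = -2
Surplus = 2Supply + 2Tax - 2Revenue  [with Supply=10, Tax=9, Revenue=-2]  = 42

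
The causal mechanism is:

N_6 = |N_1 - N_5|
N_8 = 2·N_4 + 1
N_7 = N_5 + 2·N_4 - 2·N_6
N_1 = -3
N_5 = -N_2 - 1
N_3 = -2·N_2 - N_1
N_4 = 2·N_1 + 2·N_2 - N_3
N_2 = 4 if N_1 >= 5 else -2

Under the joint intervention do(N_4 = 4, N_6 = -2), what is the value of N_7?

Setting N_4 = 4, N_6 = -2 by intervention discards those variables' equations.
N_2 = 4 if N_1 >= 5 else -2  [with N_1=-3]  = -2
N_5 = -N_2 - 1  [with N_2=-2]  = 1
N_7 = N_5 + 2·N_4 - 2·N_6  [with N_5=1, N_4=4, N_6=-2]  = 13

13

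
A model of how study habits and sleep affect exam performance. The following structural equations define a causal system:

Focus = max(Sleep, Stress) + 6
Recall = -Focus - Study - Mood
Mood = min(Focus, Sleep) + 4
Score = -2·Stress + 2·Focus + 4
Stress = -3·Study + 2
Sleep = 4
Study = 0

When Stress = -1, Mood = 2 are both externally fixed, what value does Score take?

26

The joint intervention fixes Stress = -1, Mood = 2, removing each variable's own equation.
Focus = max(Sleep, Stress) + 6  [with Sleep=4, Stress=-1]  = 10
Score = -2·Stress + 2·Focus + 4  [with Stress=-1, Focus=10]  = 26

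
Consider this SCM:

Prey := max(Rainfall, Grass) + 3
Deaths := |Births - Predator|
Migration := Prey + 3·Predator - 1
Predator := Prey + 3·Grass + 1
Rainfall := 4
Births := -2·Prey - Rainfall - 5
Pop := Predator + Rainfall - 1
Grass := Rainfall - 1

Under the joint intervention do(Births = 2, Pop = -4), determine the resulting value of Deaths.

The joint intervention fixes Births = 2, Pop = -4, removing each variable's own equation.
Grass = Rainfall - 1  [with Rainfall=4]  = 3
Prey = max(Rainfall, Grass) + 3  [with Rainfall=4, Grass=3]  = 7
Predator = Prey + 3·Grass + 1  [with Prey=7, Grass=3]  = 17
Deaths = |Births - Predator|  [with Births=2, Predator=17]  = 15

15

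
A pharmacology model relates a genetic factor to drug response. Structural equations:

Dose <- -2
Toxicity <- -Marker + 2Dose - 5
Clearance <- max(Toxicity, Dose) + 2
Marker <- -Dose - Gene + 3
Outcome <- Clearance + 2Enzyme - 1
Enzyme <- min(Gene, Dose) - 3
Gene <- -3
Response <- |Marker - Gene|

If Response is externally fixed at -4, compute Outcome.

do(Response=-4) replaces the equation Response <- |Marker - Gene| with the constant Response = -4.
Outcome is not downstream of the intervention, so its value is determined by the original equations.
Enzyme = min(Gene, Dose) - 3  [with Gene=-3, Dose=-2]  = -6
Marker = -Dose - Gene + 3  [with Dose=-2, Gene=-3]  = 8
Toxicity = -Marker + 2Dose - 5  [with Marker=8, Dose=-2]  = -17
Clearance = max(Toxicity, Dose) + 2  [with Toxicity=-17, Dose=-2]  = 0
Outcome = Clearance + 2Enzyme - 1  [with Clearance=0, Enzyme=-6]  = -13

-13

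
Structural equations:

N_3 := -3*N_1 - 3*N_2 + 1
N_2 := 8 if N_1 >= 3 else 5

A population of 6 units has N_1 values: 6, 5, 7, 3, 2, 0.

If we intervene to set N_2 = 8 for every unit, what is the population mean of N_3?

-34.5

Under do(N_2=8), N_2's equation is replaced by N_2=8 for every unit. Per-unit N_3: -41, -38, -44, -32, -29, -23. Mean = -34.5.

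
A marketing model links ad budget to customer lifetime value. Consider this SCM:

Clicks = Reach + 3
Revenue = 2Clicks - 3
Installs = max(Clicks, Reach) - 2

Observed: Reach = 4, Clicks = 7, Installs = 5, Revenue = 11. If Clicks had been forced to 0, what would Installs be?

The intervention breaks the incoming arrows to Clicks: Clicks = Reach + 3 no longer applies, and Clicks = 0.
Installs = max(Clicks, Reach) - 2  [with Clicks=0, Reach=4]  = 2

2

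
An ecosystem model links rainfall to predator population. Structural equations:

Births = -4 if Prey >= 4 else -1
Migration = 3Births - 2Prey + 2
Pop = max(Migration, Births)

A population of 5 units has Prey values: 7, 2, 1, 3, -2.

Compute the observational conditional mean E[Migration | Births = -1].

E[Migration|Births=-1] averages over only the 4 units with Births=-1 (Prey = 2, 1, 3, -2): Migration = -5, -3, -7, 3, mean -3.

-3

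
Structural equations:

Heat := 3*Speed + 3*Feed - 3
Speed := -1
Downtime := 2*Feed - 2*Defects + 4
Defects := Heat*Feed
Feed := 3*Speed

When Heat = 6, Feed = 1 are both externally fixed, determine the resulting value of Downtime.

Setting Heat = 6, Feed = 1 by intervention discards those variables' equations.
Defects = Heat*Feed  [with Heat=6, Feed=1]  = 6
Downtime = 2*Feed - 2*Defects + 4  [with Feed=1, Defects=6]  = -6

-6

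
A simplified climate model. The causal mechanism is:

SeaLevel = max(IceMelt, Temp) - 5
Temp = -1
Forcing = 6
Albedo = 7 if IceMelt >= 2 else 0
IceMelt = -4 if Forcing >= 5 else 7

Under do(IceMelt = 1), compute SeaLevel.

-4

do(IceMelt=1) replaces the equation IceMelt = -4 if Forcing >= 5 else 7 with the constant IceMelt = 1.
SeaLevel = max(IceMelt, Temp) - 5  [with IceMelt=1, Temp=-1]  = -4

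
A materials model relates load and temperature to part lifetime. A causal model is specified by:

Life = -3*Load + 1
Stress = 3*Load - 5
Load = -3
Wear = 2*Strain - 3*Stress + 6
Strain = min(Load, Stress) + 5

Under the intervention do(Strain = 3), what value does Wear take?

54

The intervention breaks the incoming arrows to Strain: Strain = min(Load, Stress) + 5 no longer applies, and Strain = 3.
Stress = 3*Load - 5  [with Load=-3]  = -14
Wear = 2*Strain - 3*Stress + 6  [with Strain=3, Stress=-14]  = 54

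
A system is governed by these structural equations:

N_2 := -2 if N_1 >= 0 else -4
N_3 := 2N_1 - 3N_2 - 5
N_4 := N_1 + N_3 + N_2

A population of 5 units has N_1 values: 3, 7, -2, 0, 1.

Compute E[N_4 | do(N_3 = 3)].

Under do(N_3=3), N_3's equation is replaced by N_3=3 for every unit. Per-unit N_4: 4, 8, -3, 1, 2. Mean = 2.4.

2.4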